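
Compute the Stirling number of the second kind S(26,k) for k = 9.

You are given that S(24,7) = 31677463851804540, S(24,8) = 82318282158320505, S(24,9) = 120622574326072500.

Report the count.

11201516780955125625

[25] T[25,8]:8*82318282158320505+31677463851804540=690223721118368580 · T[25,9]:9*120622574326072500+82318282158320505=1167921451092973005
[26] T[26,9]:9*1167921451092973005+690223721118368580=11201516780955125625
Read S(26,9) = 11201516780955125625.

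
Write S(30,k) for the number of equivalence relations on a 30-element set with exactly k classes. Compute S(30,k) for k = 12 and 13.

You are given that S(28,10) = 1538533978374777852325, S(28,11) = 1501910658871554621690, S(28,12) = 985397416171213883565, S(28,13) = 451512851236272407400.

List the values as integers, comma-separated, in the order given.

177979707061075333384555, 102442517922081938561415

row 29: T[29][11]=11·1501910658871554621690+1538533978374777852325=18059551225961878690915  T[29][12]=12·985397416171213883565+1501910658871554621690=13326679652926121224470  T[29][13]=13·451512851236272407400+985397416171213883565=6855064482242755179765
row 30: T[30][12]=12·13326679652926121224470+18059551225961878690915=177979707061075333384555  T[30][13]=13·6855064482242755179765+13326679652926121224470=102442517922081938561415
Read S(30,12) = 177979707061075333384555, S(30,13) = 102442517922081938561415.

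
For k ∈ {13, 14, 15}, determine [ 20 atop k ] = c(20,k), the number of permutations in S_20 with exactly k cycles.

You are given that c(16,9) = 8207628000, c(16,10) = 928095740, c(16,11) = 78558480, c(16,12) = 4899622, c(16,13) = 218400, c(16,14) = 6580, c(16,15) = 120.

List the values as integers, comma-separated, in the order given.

[17] T[17,10]:16*928095740+8207628000=23057159840 · T[17,11]:16*78558480+928095740=2185031420 · T[17,12]:16*4899622+78558480=156952432 · T[17,13]:16*218400+4899622=8394022 · T[17,14]:16*6580+218400=323680 · T[17,15]:16*120+6580=8500
[18] T[18,11]:17*2185031420+23057159840=60202693980 · T[18,12]:17*156952432+2185031420=4853222764 · T[18,13]:17*8394022+156952432=299650806 · T[18,14]:17*323680+8394022=13896582 · T[18,15]:17*8500+323680=468180
[19] T[19,12]:18*4853222764+60202693980=147560703732 · T[19,13]:18*299650806+4853222764=10246937272 · T[19,14]:18*13896582+299650806=549789282 · T[19,15]:18*468180+13896582=22323822
[20] T[20,13]:19*10246937272+147560703732=342252511900 · T[20,14]:19*549789282+10246937272=20692933630 · T[20,15]:19*22323822+549789282=973941900
Read c(20,13) = 342252511900, c(20,14) = 20692933630, c(20,15) = 973941900.

342252511900, 20692933630, 973941900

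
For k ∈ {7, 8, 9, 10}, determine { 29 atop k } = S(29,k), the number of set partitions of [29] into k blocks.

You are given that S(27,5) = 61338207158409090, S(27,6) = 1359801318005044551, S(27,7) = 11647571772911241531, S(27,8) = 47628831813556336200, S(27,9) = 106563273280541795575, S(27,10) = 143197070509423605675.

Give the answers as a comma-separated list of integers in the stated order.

588469772213874823272, 3224318613979279184316, 9452962848327254398506, 16392038075086211019625

row 28: T[28][6]=6·1359801318005044551+61338207158409090=8220146115188676396  T[28][7]=7·11647571772911241531+1359801318005044551=82892803728383735268  T[28][8]=8·47628831813556336200+11647571772911241531=392678226281361931131  T[28][9]=9·106563273280541795575+47628831813556336200=1006698291338432496375  T[28][10]=10·143197070509423605675+106563273280541795575=1538533978374777852325
row 29: T[29][7]=7·82892803728383735268+8220146115188676396=588469772213874823272  T[29][8]=8·392678226281361931131+82892803728383735268=3224318613979279184316  T[29][9]=9·1006698291338432496375+392678226281361931131=9452962848327254398506  T[29][10]=10·1538533978374777852325+1006698291338432496375=16392038075086211019625
Read S(29,7) = 588469772213874823272, S(29,8) = 3224318613979279184316, S(29,9) = 9452962848327254398506, S(29,10) = 16392038075086211019625.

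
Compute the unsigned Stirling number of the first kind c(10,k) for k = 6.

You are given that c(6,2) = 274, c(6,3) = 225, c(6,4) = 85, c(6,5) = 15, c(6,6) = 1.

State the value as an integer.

63273

r7: T_7,3=6×225+274=1624; T_7,4=6×85+225=735; T_7,5=6×15+85=175; T_7,6=6×1+15=21
r8: T_8,4=7×735+1624=6769; T_8,5=7×175+735=1960; T_8,6=7×21+175=322
r9: T_9,5=8×1960+6769=22449; T_9,6=8×322+1960=4536
r10: T_10,6=9×4536+22449=63273
Read c(10,6) = 63273.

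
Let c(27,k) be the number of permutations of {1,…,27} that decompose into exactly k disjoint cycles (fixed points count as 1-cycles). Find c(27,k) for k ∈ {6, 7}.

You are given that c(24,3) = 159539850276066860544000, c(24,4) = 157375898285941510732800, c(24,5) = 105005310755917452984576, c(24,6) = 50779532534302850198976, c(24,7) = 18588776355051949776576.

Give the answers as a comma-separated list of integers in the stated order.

i=25: T(25,4)=159539850276066860544000+24·157375898285941510732800=3936561409138663118131200 | T(25,5)=157375898285941510732800+24·105005310755917452984576=2677503356427960382362624 | T(25,6)=105005310755917452984576+24·50779532534302850198976=1323714091579185857760000 | T(25,7)=50779532534302850198976+24·18588776355051949776576=496910165055549644836800
i=26: T(26,5)=3936561409138663118131200+25·2677503356427960382362624=70874145319837672677196800 | T(26,6)=2677503356427960382362624+25·1323714091579185857760000=35770355645907606826362624 | T(26,7)=1323714091579185857760000+25·496910165055549644836800=13746468217967926978680000
i=27: T(27,6)=70874145319837672677196800+26·35770355645907606826362624=1000903392113435450162625024 | T(27,7)=35770355645907606826362624+26·13746468217967926978680000=393178529313073708272042624
Read c(27,6) = 1000903392113435450162625024, c(27,7) = 393178529313073708272042624.

1000903392113435450162625024, 393178529313073708272042624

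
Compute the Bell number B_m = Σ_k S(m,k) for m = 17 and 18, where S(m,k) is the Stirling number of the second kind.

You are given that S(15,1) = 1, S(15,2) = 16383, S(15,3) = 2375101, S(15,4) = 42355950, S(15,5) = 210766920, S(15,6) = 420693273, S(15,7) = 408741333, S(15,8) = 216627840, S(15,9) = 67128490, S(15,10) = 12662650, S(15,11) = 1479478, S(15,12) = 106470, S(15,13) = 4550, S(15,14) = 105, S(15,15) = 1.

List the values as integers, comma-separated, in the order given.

@16  (16,1):1·1+0→1, (16,2):16383·2+1→32767, (16,3):2375101·3+16383→7141686, (16,4):42355950·4+2375101→171798901, (16,5):210766920·5+42355950→1096190550, (16,6):420693273·6+210766920→2734926558, (16,7):408741333·7+420693273→3281882604, (16,8):216627840·8+408741333→2141764053, (16,9):67128490·9+216627840→820784250, (16,10):12662650·10+67128490→193754990, (16,11):1479478·11+12662650→28936908, (16,12):106470·12+1479478→2757118, (16,13):4550·13+106470→165620, (16,14):105·14+4550→6020, (16,15):1·15+105→120, (16,16):0·16+1→1
@17  (17,1):1·1+0→1, (17,2):32767·2+1→65535, (17,3):7141686·3+32767→21457825, (17,4):171798901·4+7141686→694337290, (17,5):1096190550·5+171798901→5652751651, (17,6):2734926558·6+1096190550→17505749898, (17,7):3281882604·7+2734926558→25708104786, (17,8):2141764053·8+3281882604→20415995028, (17,9):820784250·9+2141764053→9528822303, (17,10):193754990·10+820784250→2758334150, (17,11):28936908·11+193754990→512060978, (17,12):2757118·12+28936908→62022324, (17,13):165620·13+2757118→4910178, (17,14):6020·14+165620→249900, (17,15):120·15+6020→7820, (17,16):1·16+120→136, (17,17):0·17+1→1
@18  (18,1):1·1+0→1, (18,2):65535·2+1→131071, (18,3):21457825·3+65535→64439010, (18,4):694337290·4+21457825→2798806985, (18,5):5652751651·5+694337290→28958095545, (18,6):17505749898·6+5652751651→110687251039, (18,7):25708104786·7+17505749898→197462483400, (18,8):20415995028·8+25708104786→189036065010, (18,9):9528822303·9+20415995028→106175395755, (18,10):2758334150·10+9528822303→37112163803, (18,11):512060978·11+2758334150→8391004908, (18,12):62022324·12+512060978→1256328866, (18,13):4910178·13+62022324→125854638, (18,14):249900·14+4910178→8408778, (18,15):7820·15+249900→367200, (18,16):136·16+7820→9996, (18,17):1·17+136→153, (18,18):0·18+1→1
B_17 = ΣS(17,k) = 1+65535+21457825+694337290+5652751651+17505749898+25708104786+20415995028+9528822303+2758334150+512060978+62022324+4910178+249900+7820+136+1 = 82864869804
B_18 = ΣS(18,k) = 1+131071+64439010+2798806985+28958095545+110687251039+197462483400+189036065010+106175395755+37112163803+8391004908+1256328866+125854638+8408778+367200+9996+153+1 = 682076806159

82864869804, 682076806159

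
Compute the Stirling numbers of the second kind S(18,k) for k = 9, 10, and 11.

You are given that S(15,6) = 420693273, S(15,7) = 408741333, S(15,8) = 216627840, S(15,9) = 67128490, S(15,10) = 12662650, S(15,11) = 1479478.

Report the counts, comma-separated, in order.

106175395755, 37112163803, 8391004908

[16] T[16,7]:7*408741333+420693273=3281882604 · T[16,8]:8*216627840+408741333=2141764053 · T[16,9]:9*67128490+216627840=820784250 · T[16,10]:10*12662650+67128490=193754990 · T[16,11]:11*1479478+12662650=28936908
[17] T[17,8]:8*2141764053+3281882604=20415995028 · T[17,9]:9*820784250+2141764053=9528822303 · T[17,10]:10*193754990+820784250=2758334150 · T[17,11]:11*28936908+193754990=512060978
[18] T[18,9]:9*9528822303+20415995028=106175395755 · T[18,10]:10*2758334150+9528822303=37112163803 · T[18,11]:11*512060978+2758334150=8391004908
Read S(18,9) = 106175395755, S(18,10) = 37112163803, S(18,11) = 8391004908.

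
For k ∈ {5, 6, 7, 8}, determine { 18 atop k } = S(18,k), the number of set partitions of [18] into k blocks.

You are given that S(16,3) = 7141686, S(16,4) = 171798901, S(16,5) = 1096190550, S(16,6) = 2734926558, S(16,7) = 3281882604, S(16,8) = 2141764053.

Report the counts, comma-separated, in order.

28958095545, 110687251039, 197462483400, 189036065010

[17] T[17,4]:4*171798901+7141686=694337290 · T[17,5]:5*1096190550+171798901=5652751651 · T[17,6]:6*2734926558+1096190550=17505749898 · T[17,7]:7*3281882604+2734926558=25708104786 · T[17,8]:8*2141764053+3281882604=20415995028
[18] T[18,5]:5*5652751651+694337290=28958095545 · T[18,6]:6*17505749898+5652751651=110687251039 · T[18,7]:7*25708104786+17505749898=197462483400 · T[18,8]:8*20415995028+25708104786=189036065010
Read S(18,5) = 28958095545, S(18,6) = 110687251039, S(18,7) = 197462483400, S(18,8) = 189036065010.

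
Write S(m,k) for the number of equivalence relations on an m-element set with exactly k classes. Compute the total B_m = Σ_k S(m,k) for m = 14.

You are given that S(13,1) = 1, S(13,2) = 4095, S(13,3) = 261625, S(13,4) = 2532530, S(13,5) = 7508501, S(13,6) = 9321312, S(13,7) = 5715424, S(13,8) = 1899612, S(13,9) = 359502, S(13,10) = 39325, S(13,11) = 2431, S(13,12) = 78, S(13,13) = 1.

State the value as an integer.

row 14: T[14][1]=1·1+0=1  T[14][2]=2·4095+1=8191  T[14][3]=3·261625+4095=788970  T[14][4]=4·2532530+261625=10391745  T[14][5]=5·7508501+2532530=40075035  T[14][6]=6·9321312+7508501=63436373  T[14][7]=7·5715424+9321312=49329280  T[14][8]=8·1899612+5715424=20912320  T[14][9]=9·359502+1899612=5135130  T[14][10]=10·39325+359502=752752  T[14][11]=11·2431+39325=66066  T[14][12]=12·78+2431=3367  T[14][13]=13·1+78=91  T[14][14]=14·0+1=1
B_14 = ΣS(14,k) = 1+8191+788970+10391745+40075035+63436373+49329280+20912320+5135130+752752+66066+3367+91+1 = 190899322

190899322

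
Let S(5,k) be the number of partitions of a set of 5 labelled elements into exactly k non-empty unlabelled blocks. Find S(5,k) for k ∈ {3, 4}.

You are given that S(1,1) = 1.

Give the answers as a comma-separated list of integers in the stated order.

25, 10

row 2: T[2][1]=1·1+0=1  T[2][2]=2·0+1=1
row 3: T[3][1]=1·1+0=1  T[3][2]=2·1+1=3  T[3][3]=3·0+1=1
row 4: T[4][2]=2·3+1=7  T[4][3]=3·1+3=6  T[4][4]=4·0+1=1
row 5: T[5][3]=3·6+7=25  T[5][4]=4·1+6=10
Read S(5,3) = 25, S(5,4) = 10.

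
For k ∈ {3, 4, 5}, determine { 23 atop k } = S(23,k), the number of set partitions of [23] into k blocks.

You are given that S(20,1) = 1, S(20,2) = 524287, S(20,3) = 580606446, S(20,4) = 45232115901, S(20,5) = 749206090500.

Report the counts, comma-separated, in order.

15686335501, 2916342574750, 96416888184100

row 21: T[21][1]=1·1+0=1  T[21][2]=2·524287+1=1048575  T[21][3]=3·580606446+524287=1742343625  T[21][4]=4·45232115901+580606446=181509070050  T[21][5]=5·749206090500+45232115901=3791262568401
row 22: T[22][2]=2·1048575+1=2097151  T[22][3]=3·1742343625+1048575=5228079450  T[22][4]=4·181509070050+1742343625=727778623825  T[22][5]=5·3791262568401+181509070050=19137821912055
row 23: T[23][3]=3·5228079450+2097151=15686335501  T[23][4]=4·727778623825+5228079450=2916342574750  T[23][5]=5·19137821912055+727778623825=96416888184100
Read S(23,3) = 15686335501, S(23,4) = 2916342574750, S(23,5) = 96416888184100.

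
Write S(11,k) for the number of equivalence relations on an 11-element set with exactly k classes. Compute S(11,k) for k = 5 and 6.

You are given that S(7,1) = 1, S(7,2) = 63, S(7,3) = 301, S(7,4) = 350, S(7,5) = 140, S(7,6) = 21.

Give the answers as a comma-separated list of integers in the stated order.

row 8: T[8][2]=2·63+1=127  T[8][3]=3·301+63=966  T[8][4]=4·350+301=1701  T[8][5]=5·140+350=1050  T[8][6]=6·21+140=266
row 9: T[9][3]=3·966+127=3025  T[9][4]=4·1701+966=7770  T[9][5]=5·1050+1701=6951  T[9][6]=6·266+1050=2646
row 10: T[10][4]=4·7770+3025=34105  T[10][5]=5·6951+7770=42525  T[10][6]=6·2646+6951=22827
row 11: T[11][5]=5·42525+34105=246730  T[11][6]=6·22827+42525=179487
Read S(11,5) = 246730, S(11,6) = 179487.

246730, 179487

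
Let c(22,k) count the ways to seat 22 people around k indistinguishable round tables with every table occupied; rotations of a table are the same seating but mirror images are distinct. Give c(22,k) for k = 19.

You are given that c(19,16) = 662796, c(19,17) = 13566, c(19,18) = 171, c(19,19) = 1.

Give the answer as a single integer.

1689765

[20] T[20,17]:19*13566+662796=920550 · T[20,18]:19*171+13566=16815 · T[20,19]:19*1+171=190
[21] T[21,18]:20*16815+920550=1256850 · T[21,19]:20*190+16815=20615
[22] T[22,19]:21*20615+1256850=1689765
Read c(22,19) = 1689765.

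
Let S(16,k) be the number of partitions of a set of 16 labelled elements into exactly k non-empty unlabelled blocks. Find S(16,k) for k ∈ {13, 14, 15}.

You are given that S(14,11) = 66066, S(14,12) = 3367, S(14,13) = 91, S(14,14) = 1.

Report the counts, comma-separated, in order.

165620, 6020, 120

i=15: T(15,12)=66066+12·3367=106470 | T(15,13)=3367+13·91=4550 | T(15,14)=91+14·1=105 | T(15,15)=1+15·0=1
i=16: T(16,13)=106470+13·4550=165620 | T(16,14)=4550+14·105=6020 | T(16,15)=105+15·1=120
Read S(16,13) = 165620, S(16,14) = 6020, S(16,15) = 120.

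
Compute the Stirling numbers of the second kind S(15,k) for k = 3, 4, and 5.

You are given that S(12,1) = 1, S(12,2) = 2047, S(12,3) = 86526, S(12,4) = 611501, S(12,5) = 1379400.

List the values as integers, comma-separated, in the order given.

[13] T[13,1]:1*1+0=1 · T[13,2]:2*2047+1=4095 · T[13,3]:3*86526+2047=261625 · T[13,4]:4*611501+86526=2532530 · T[13,5]:5*1379400+611501=7508501
[14] T[14,2]:2*4095+1=8191 · T[14,3]:3*261625+4095=788970 · T[14,4]:4*2532530+261625=10391745 · T[14,5]:5*7508501+2532530=40075035
[15] T[15,3]:3*788970+8191=2375101 · T[15,4]:4*10391745+788970=42355950 · T[15,5]:5*40075035+10391745=210766920
Read S(15,3) = 2375101, S(15,4) = 42355950, S(15,5) = 210766920.

2375101, 42355950, 210766920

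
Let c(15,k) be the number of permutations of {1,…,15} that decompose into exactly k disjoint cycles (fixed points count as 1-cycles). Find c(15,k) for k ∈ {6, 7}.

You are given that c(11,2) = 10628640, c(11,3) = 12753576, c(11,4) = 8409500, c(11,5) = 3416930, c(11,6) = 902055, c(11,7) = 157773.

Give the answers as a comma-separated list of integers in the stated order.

r12: T_12,3=11×12753576+10628640=150917976; T_12,4=11×8409500+12753576=105258076; T_12,5=11×3416930+8409500=45995730; T_12,6=11×902055+3416930=13339535; T_12,7=11×157773+902055=2637558
r13: T_13,4=12×105258076+150917976=1414014888; T_13,5=12×45995730+105258076=657206836; T_13,6=12×13339535+45995730=206070150; T_13,7=12×2637558+13339535=44990231
r14: T_14,5=13×657206836+1414014888=9957703756; T_14,6=13×206070150+657206836=3336118786; T_14,7=13×44990231+206070150=790943153
r15: T_15,6=14×3336118786+9957703756=56663366760; T_15,7=14×790943153+3336118786=14409322928
Read c(15,6) = 56663366760, c(15,7) = 14409322928.

56663366760, 14409322928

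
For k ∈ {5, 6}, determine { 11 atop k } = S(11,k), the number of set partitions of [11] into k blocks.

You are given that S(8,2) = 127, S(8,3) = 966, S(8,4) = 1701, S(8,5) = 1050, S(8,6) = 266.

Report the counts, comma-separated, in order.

row 9: T[9][3]=3·966+127=3025  T[9][4]=4·1701+966=7770  T[9][5]=5·1050+1701=6951  T[9][6]=6·266+1050=2646
row 10: T[10][4]=4·7770+3025=34105  T[10][5]=5·6951+7770=42525  T[10][6]=6·2646+6951=22827
row 11: T[11][5]=5·42525+34105=246730  T[11][6]=6·22827+42525=179487
Read S(11,5) = 246730, S(11,6) = 179487.

246730, 179487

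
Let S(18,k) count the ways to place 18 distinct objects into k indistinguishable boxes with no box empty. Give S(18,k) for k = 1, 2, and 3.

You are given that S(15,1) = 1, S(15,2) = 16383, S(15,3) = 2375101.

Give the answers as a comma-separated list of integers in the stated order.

row 16: T[16][1]=1·1+0=1  T[16][2]=2·16383+1=32767  T[16][3]=3·2375101+16383=7141686
row 17: T[17][1]=1·1+0=1  T[17][2]=2·32767+1=65535  T[17][3]=3·7141686+32767=21457825
row 18: T[18][1]=1·1+0=1  T[18][2]=2·65535+1=131071  T[18][3]=3·21457825+65535=64439010
Read S(18,1) = 1, S(18,2) = 131071, S(18,3) = 64439010.

1, 131071, 64439010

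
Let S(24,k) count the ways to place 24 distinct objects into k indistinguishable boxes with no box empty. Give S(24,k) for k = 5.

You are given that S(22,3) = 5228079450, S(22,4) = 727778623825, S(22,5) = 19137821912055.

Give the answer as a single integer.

485000783495250

[23] T[23,4]:4*727778623825+5228079450=2916342574750 · T[23,5]:5*19137821912055+727778623825=96416888184100
[24] T[24,5]:5*96416888184100+2916342574750=485000783495250
Read S(24,5) = 485000783495250.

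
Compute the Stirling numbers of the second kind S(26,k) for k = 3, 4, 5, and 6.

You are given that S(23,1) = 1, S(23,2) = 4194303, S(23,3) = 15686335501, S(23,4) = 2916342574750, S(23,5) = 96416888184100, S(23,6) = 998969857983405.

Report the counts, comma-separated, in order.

r24: T_24,1=1×1+0=1; T_24,2=2×4194303+1=8388607; T_24,3=3×15686335501+4194303=47063200806; T_24,4=4×2916342574750+15686335501=11681056634501; T_24,5=5×96416888184100+2916342574750=485000783495250; T_24,6=6×998969857983405+96416888184100=6090236036084530
r25: T_25,2=2×8388607+1=16777215; T_25,3=3×47063200806+8388607=141197991025; T_25,4=4×11681056634501+47063200806=46771289738810; T_25,5=5×485000783495250+11681056634501=2436684974110751; T_25,6=6×6090236036084530+485000783495250=37026417000002430
r26: T_26,3=3×141197991025+16777215=423610750290; T_26,4=4×46771289738810+141197991025=187226356946265; T_26,5=5×2436684974110751+46771289738810=12230196160292565; T_26,6=6×37026417000002430+2436684974110751=224595186974125331
Read S(26,3) = 423610750290, S(26,4) = 187226356946265, S(26,5) = 12230196160292565, S(26,6) = 224595186974125331.

423610750290, 187226356946265, 12230196160292565, 224595186974125331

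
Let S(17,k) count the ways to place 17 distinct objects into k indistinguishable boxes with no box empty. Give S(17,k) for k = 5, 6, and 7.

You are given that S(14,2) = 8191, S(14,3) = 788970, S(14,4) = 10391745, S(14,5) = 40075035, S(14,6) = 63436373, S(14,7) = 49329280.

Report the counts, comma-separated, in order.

[15] T[15,3]:3*788970+8191=2375101 · T[15,4]:4*10391745+788970=42355950 · T[15,5]:5*40075035+10391745=210766920 · T[15,6]:6*63436373+40075035=420693273 · T[15,7]:7*49329280+63436373=408741333
[16] T[16,4]:4*42355950+2375101=171798901 · T[16,5]:5*210766920+42355950=1096190550 · T[16,6]:6*420693273+210766920=2734926558 · T[16,7]:7*408741333+420693273=3281882604
[17] T[17,5]:5*1096190550+171798901=5652751651 · T[17,6]:6*2734926558+1096190550=17505749898 · T[17,7]:7*3281882604+2734926558=25708104786
Read S(17,5) = 5652751651, S(17,6) = 17505749898, S(17,7) = 25708104786.

5652751651, 17505749898, 25708104786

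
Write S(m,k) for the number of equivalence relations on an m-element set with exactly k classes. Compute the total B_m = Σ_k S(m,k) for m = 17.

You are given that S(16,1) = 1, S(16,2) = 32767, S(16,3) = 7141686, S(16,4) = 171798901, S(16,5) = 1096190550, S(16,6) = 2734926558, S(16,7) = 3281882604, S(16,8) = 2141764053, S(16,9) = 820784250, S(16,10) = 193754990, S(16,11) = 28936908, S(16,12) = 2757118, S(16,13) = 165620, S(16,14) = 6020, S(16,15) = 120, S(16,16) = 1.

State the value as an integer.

82864869804

@17  (17,1):1·1+0→1, (17,2):32767·2+1→65535, (17,3):7141686·3+32767→21457825, (17,4):171798901·4+7141686→694337290, (17,5):1096190550·5+171798901→5652751651, (17,6):2734926558·6+1096190550→17505749898, (17,7):3281882604·7+2734926558→25708104786, (17,8):2141764053·8+3281882604→20415995028, (17,9):820784250·9+2141764053→9528822303, (17,10):193754990·10+820784250→2758334150, (17,11):28936908·11+193754990→512060978, (17,12):2757118·12+28936908→62022324, (17,13):165620·13+2757118→4910178, (17,14):6020·14+165620→249900, (17,15):120·15+6020→7820, (17,16):1·16+120→136, (17,17):0·17+1→1
B_17 = ΣS(17,k) = 1+65535+21457825+694337290+5652751651+17505749898+25708104786+20415995028+9528822303+2758334150+512060978+62022324+4910178+249900+7820+136+1 = 82864869804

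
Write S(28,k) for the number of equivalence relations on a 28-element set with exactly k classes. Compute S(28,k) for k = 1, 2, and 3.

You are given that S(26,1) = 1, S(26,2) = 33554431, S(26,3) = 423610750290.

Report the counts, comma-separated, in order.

@27  (27,1):1·1+0→1, (27,2):33554431·2+1→67108863, (27,3):423610750290·3+33554431→1270865805301
@28  (28,1):1·1+0→1, (28,2):67108863·2+1→134217727, (28,3):1270865805301·3+67108863→3812664524766
Read S(28,1) = 1, S(28,2) = 134217727, S(28,3) = 3812664524766.

1, 134217727, 3812664524766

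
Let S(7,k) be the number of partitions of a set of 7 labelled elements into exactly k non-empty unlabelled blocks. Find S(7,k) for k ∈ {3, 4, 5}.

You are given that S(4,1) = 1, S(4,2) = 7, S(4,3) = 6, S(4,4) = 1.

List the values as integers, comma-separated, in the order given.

301, 350, 140

[5] T[5,1]:1*1+0=1 · T[5,2]:2*7+1=15 · T[5,3]:3*6+7=25 · T[5,4]:4*1+6=10 · T[5,5]:5*0+1=1
[6] T[6,2]:2*15+1=31 · T[6,3]:3*25+15=90 · T[6,4]:4*10+25=65 · T[6,5]:5*1+10=15
[7] T[7,3]:3*90+31=301 · T[7,4]:4*65+90=350 · T[7,5]:5*15+65=140
Read S(7,3) = 301, S(7,4) = 350, S(7,5) = 140.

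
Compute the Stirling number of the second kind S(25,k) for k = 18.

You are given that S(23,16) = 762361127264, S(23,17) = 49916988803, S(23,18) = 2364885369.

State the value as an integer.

3275678594925

[24] T[24,17]:17*49916988803+762361127264=1610949936915 · T[24,18]:18*2364885369+49916988803=92484925445
[25] T[25,18]:18*92484925445+1610949936915=3275678594925
Read S(25,18) = 3275678594925.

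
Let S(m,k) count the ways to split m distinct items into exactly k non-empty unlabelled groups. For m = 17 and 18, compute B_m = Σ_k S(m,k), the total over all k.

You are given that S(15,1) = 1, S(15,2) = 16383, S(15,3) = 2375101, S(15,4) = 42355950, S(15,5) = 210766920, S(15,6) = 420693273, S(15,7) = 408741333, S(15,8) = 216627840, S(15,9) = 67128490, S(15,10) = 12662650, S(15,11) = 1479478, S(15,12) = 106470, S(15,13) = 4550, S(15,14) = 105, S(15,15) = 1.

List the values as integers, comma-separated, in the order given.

82864869804, 682076806159

[16] T[16,1]:1*1+0=1 · T[16,2]:2*16383+1=32767 · T[16,3]:3*2375101+16383=7141686 · T[16,4]:4*42355950+2375101=171798901 · T[16,5]:5*210766920+42355950=1096190550 · T[16,6]:6*420693273+210766920=2734926558 · T[16,7]:7*408741333+420693273=3281882604 · T[16,8]:8*216627840+408741333=2141764053 · T[16,9]:9*67128490+216627840=820784250 · T[16,10]:10*12662650+67128490=193754990 · T[16,11]:11*1479478+12662650=28936908 · T[16,12]:12*106470+1479478=2757118 · T[16,13]:13*4550+106470=165620 · T[16,14]:14*105+4550=6020 · T[16,15]:15*1+105=120 · T[16,16]:16*0+1=1
[17] T[17,1]:1*1+0=1 · T[17,2]:2*32767+1=65535 · T[17,3]:3*7141686+32767=21457825 · T[17,4]:4*171798901+7141686=694337290 · T[17,5]:5*1096190550+171798901=5652751651 · T[17,6]:6*2734926558+1096190550=17505749898 · T[17,7]:7*3281882604+2734926558=25708104786 · T[17,8]:8*2141764053+3281882604=20415995028 · T[17,9]:9*820784250+2141764053=9528822303 · T[17,10]:10*193754990+820784250=2758334150 · T[17,11]:11*28936908+193754990=512060978 · T[17,12]:12*2757118+28936908=62022324 · T[17,13]:13*165620+2757118=4910178 · T[17,14]:14*6020+165620=249900 · T[17,15]:15*120+6020=7820 · T[17,16]:16*1+120=136 · T[17,17]:17*0+1=1
[18] T[18,1]:1*1+0=1 · T[18,2]:2*65535+1=131071 · T[18,3]:3*21457825+65535=64439010 · T[18,4]:4*694337290+21457825=2798806985 · T[18,5]:5*5652751651+694337290=28958095545 · T[18,6]:6*17505749898+5652751651=110687251039 · T[18,7]:7*25708104786+17505749898=197462483400 · T[18,8]:8*20415995028+25708104786=189036065010 · T[18,9]:9*9528822303+20415995028=106175395755 · T[18,10]:10*2758334150+9528822303=37112163803 · T[18,11]:11*512060978+2758334150=8391004908 · T[18,12]:12*62022324+512060978=1256328866 · T[18,13]:13*4910178+62022324=125854638 · T[18,14]:14*249900+4910178=8408778 · T[18,15]:15*7820+249900=367200 · T[18,16]:16*136+7820=9996 · T[18,17]:17*1+136=153 · T[18,18]:18*0+1=1
B_17 = ΣS(17,k) = 1+65535+21457825+694337290+5652751651+17505749898+25708104786+20415995028+9528822303+2758334150+512060978+62022324+4910178+249900+7820+136+1 = 82864869804
B_18 = ΣS(18,k) = 1+131071+64439010+2798806985+28958095545+110687251039+197462483400+189036065010+106175395755+37112163803+8391004908+1256328866+125854638+8408778+367200+9996+153+1 = 682076806159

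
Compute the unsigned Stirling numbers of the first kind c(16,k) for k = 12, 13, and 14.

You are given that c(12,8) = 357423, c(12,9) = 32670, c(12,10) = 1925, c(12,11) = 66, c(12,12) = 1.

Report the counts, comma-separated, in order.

[13] T[13,9]:12*32670+357423=749463 · T[13,10]:12*1925+32670=55770 · T[13,11]:12*66+1925=2717 · T[13,12]:12*1+66=78 · T[13,13]:12*0+1=1
[14] T[14,10]:13*55770+749463=1474473 · T[14,11]:13*2717+55770=91091 · T[14,12]:13*78+2717=3731 · T[14,13]:13*1+78=91 · T[14,14]:13*0+1=1
[15] T[15,11]:14*91091+1474473=2749747 · T[15,12]:14*3731+91091=143325 · T[15,13]:14*91+3731=5005 · T[15,14]:14*1+91=105
[16] T[16,12]:15*143325+2749747=4899622 · T[16,13]:15*5005+143325=218400 · T[16,14]:15*105+5005=6580
Read c(16,12) = 4899622, c(16,13) = 218400, c(16,14) = 6580.

4899622, 218400, 6580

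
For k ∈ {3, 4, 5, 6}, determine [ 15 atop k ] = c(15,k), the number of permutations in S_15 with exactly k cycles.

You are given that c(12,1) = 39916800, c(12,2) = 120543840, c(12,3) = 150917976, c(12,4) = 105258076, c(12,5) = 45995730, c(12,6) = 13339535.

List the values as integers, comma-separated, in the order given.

392156797824, 310989260400, 159721605680, 56663366760

r13: T_13,1=12×39916800+0=479001600; T_13,2=12×120543840+39916800=1486442880; T_13,3=12×150917976+120543840=1931559552; T_13,4=12×105258076+150917976=1414014888; T_13,5=12×45995730+105258076=657206836; T_13,6=12×13339535+45995730=206070150
r14: T_14,2=13×1486442880+479001600=19802759040; T_14,3=13×1931559552+1486442880=26596717056; T_14,4=13×1414014888+1931559552=20313753096; T_14,5=13×657206836+1414014888=9957703756; T_14,6=13×206070150+657206836=3336118786
r15: T_15,3=14×26596717056+19802759040=392156797824; T_15,4=14×20313753096+26596717056=310989260400; T_15,5=14×9957703756+20313753096=159721605680; T_15,6=14×3336118786+9957703756=56663366760
Read c(15,3) = 392156797824, c(15,4) = 310989260400, c(15,5) = 159721605680, c(15,6) = 56663366760.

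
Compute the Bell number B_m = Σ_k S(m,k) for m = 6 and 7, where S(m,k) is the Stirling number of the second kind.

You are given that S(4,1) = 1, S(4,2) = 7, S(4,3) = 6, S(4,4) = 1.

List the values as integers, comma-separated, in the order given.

203, 877

i=5: T(5,1)=0+1·1=1 | T(5,2)=1+2·7=15 | T(5,3)=7+3·6=25 | T(5,4)=6+4·1=10 | T(5,5)=1+5·0=1
i=6: T(6,1)=0+1·1=1 | T(6,2)=1+2·15=31 | T(6,3)=15+3·25=90 | T(6,4)=25+4·10=65 | T(6,5)=10+5·1=15 | T(6,6)=1+6·0=1
i=7: T(7,1)=0+1·1=1 | T(7,2)=1+2·31=63 | T(7,3)=31+3·90=301 | T(7,4)=90+4·65=350 | T(7,5)=65+5·15=140 | T(7,6)=15+6·1=21 | T(7,7)=1+7·0=1
B_6 = ΣS(6,k) = 1+31+90+65+15+1 = 203
B_7 = ΣS(7,k) = 1+63+301+350+140+21+1 = 877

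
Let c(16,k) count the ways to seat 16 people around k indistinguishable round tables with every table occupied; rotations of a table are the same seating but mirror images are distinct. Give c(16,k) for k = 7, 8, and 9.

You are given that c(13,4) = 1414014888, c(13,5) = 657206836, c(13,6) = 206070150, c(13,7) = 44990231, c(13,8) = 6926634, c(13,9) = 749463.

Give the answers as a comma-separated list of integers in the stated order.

[14] T[14,5]:13*657206836+1414014888=9957703756 · T[14,6]:13*206070150+657206836=3336118786 · T[14,7]:13*44990231+206070150=790943153 · T[14,8]:13*6926634+44990231=135036473 · T[14,9]:13*749463+6926634=16669653
[15] T[15,6]:14*3336118786+9957703756=56663366760 · T[15,7]:14*790943153+3336118786=14409322928 · T[15,8]:14*135036473+790943153=2681453775 · T[15,9]:14*16669653+135036473=368411615
[16] T[16,7]:15*14409322928+56663366760=272803210680 · T[16,8]:15*2681453775+14409322928=54631129553 · T[16,9]:15*368411615+2681453775=8207628000
Read c(16,7) = 272803210680, c(16,8) = 54631129553, c(16,9) = 8207628000.

272803210680, 54631129553, 8207628000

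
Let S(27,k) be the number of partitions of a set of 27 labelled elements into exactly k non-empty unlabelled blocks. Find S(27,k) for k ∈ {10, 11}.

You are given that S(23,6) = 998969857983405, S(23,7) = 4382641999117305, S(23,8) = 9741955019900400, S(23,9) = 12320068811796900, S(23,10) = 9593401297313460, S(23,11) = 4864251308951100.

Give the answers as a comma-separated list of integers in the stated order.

143197070509423605675, 123519417123830092365

r24: T_24,7=7×4382641999117305+998969857983405=31677463851804540; T_24,8=8×9741955019900400+4382641999117305=82318282158320505; T_24,9=9×12320068811796900+9741955019900400=120622574326072500; T_24,10=10×9593401297313460+12320068811796900=108254081784931500; T_24,11=11×4864251308951100+9593401297313460=63100165695775560
r25: T_25,8=8×82318282158320505+31677463851804540=690223721118368580; T_25,9=9×120622574326072500+82318282158320505=1167921451092973005; T_25,10=10×108254081784931500+120622574326072500=1203163392175387500; T_25,11=11×63100165695775560+108254081784931500=802355904438462660
r26: T_26,9=9×1167921451092973005+690223721118368580=11201516780955125625; T_26,10=10×1203163392175387500+1167921451092973005=13199555372846848005; T_26,11=11×802355904438462660+1203163392175387500=10029078340998476760
r27: T_27,10=10×13199555372846848005+11201516780955125625=143197070509423605675; T_27,11=11×10029078340998476760+13199555372846848005=123519417123830092365
Read S(27,10) = 143197070509423605675, S(27,11) = 123519417123830092365.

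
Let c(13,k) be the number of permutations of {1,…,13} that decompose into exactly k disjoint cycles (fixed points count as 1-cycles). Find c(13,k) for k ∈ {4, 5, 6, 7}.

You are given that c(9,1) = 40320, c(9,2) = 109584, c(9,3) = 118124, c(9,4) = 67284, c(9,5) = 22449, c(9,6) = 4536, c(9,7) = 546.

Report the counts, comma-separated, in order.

@10  (10,1):40320·9+0→362880, (10,2):109584·9+40320→1026576, (10,3):118124·9+109584→1172700, (10,4):67284·9+118124→723680, (10,5):22449·9+67284→269325, (10,6):4536·9+22449→63273, (10,7):546·9+4536→9450
@11  (11,2):1026576·10+362880→10628640, (11,3):1172700·10+1026576→12753576, (11,4):723680·10+1172700→8409500, (11,5):269325·10+723680→3416930, (11,6):63273·10+269325→902055, (11,7):9450·10+63273→157773
@12  (12,3):12753576·11+10628640→150917976, (12,4):8409500·11+12753576→105258076, (12,5):3416930·11+8409500→45995730, (12,6):902055·11+3416930→13339535, (12,7):157773·11+902055→2637558
@13  (13,4):105258076·12+150917976→1414014888, (13,5):45995730·12+105258076→657206836, (13,6):13339535·12+45995730→206070150, (13,7):2637558·12+13339535→44990231
Read c(13,4) = 1414014888, c(13,5) = 657206836, c(13,6) = 206070150, c(13,7) = 44990231.

1414014888, 657206836, 206070150, 44990231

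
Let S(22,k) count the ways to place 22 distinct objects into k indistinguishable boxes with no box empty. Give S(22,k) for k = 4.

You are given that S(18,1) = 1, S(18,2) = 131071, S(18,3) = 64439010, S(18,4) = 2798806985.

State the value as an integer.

727778623825

i=19: T(19,1)=0+1·1=1 | T(19,2)=1+2·131071=262143 | T(19,3)=131071+3·64439010=193448101 | T(19,4)=64439010+4·2798806985=11259666950
i=20: T(20,2)=1+2·262143=524287 | T(20,3)=262143+3·193448101=580606446 | T(20,4)=193448101+4·11259666950=45232115901
i=21: T(21,3)=524287+3·580606446=1742343625 | T(21,4)=580606446+4·45232115901=181509070050
i=22: T(22,4)=1742343625+4·181509070050=727778623825
Read S(22,4) = 727778623825.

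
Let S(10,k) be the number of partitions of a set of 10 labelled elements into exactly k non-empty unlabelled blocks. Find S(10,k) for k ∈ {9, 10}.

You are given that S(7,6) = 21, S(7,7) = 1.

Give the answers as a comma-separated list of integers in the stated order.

@8  (8,7):1·7+21→28, (8,8):0·8+1→1
@9  (9,8):1·8+28→36, (9,9):0·9+1→1
@10  (10,9):1·9+36→45, (10,10):0·10+1→1
Read S(10,9) = 45, S(10,10) = 1.

45, 1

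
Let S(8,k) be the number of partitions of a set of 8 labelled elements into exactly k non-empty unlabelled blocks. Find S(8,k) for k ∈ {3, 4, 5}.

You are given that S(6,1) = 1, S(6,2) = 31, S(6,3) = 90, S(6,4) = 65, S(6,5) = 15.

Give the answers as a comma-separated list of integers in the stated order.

966, 1701, 1050

row 7: T[7][2]=2·31+1=63  T[7][3]=3·90+31=301  T[7][4]=4·65+90=350  T[7][5]=5·15+65=140
row 8: T[8][3]=3·301+63=966  T[8][4]=4·350+301=1701  T[8][5]=5·140+350=1050
Read S(8,3) = 966, S(8,4) = 1701, S(8,5) = 1050.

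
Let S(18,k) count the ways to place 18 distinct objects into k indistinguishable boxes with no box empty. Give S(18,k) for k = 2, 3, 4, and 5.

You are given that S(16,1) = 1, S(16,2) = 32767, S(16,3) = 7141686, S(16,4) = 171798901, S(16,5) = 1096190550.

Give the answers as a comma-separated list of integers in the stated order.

i=17: T(17,1)=0+1·1=1 | T(17,2)=1+2·32767=65535 | T(17,3)=32767+3·7141686=21457825 | T(17,4)=7141686+4·171798901=694337290 | T(17,5)=171798901+5·1096190550=5652751651
i=18: T(18,2)=1+2·65535=131071 | T(18,3)=65535+3·21457825=64439010 | T(18,4)=21457825+4·694337290=2798806985 | T(18,5)=694337290+5·5652751651=28958095545
Read S(18,2) = 131071, S(18,3) = 64439010, S(18,4) = 2798806985, S(18,5) = 28958095545.

131071, 64439010, 2798806985, 28958095545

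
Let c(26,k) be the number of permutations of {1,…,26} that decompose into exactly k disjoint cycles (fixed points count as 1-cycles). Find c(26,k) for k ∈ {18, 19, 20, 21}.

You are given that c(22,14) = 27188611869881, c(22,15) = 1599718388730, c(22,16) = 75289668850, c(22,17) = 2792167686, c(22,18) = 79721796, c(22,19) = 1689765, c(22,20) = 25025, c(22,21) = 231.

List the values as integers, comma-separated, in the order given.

@23  (23,15):1599718388730·22+27188611869881→62382416421941, (23,16):75289668850·22+1599718388730→3256091103430, (23,17):2792167686·22+75289668850→136717357942, (23,18):79721796·22+2792167686→4546047198, (23,19):1689765·22+79721796→116896626, (23,20):25025·22+1689765→2240315, (23,21):231·22+25025→30107
@24  (24,16):3256091103430·23+62382416421941→137272511800831, (24,17):136717357942·23+3256091103430→6400590336096, (24,18):4546047198·23+136717357942→241276443496, (24,19):116896626·23+4546047198→7234669596, (24,20):2240315·23+116896626→168423871, (24,21):30107·23+2240315→2932776
@25  (25,17):6400590336096·24+137272511800831→290886679867135, (25,18):241276443496·24+6400590336096→12191224980000, (25,19):7234669596·24+241276443496→414908513800, (25,20):168423871·24+7234669596→11276842500, (25,21):2932776·24+168423871→238810495
@26  (26,18):12191224980000·25+290886679867135→595667304367135, (26,19):414908513800·25+12191224980000→22563937825000, (26,20):11276842500·25+414908513800→696829576300, (26,21):238810495·25+11276842500→17247104875
Read c(26,18) = 595667304367135, c(26,19) = 22563937825000, c(26,20) = 696829576300, c(26,21) = 17247104875.

595667304367135, 22563937825000, 696829576300, 17247104875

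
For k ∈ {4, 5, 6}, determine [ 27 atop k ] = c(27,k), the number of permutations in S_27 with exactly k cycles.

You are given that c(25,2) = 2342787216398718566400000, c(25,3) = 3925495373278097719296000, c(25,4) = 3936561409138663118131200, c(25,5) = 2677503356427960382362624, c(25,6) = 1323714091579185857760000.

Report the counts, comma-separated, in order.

2761307967193712729035776000, 1945067308917524165279692800, 1000903392113435450162625024

row 26: T[26][3]=25·3925495373278097719296000+2342787216398718566400000=100480171548351161548800000  T[26][4]=25·3936561409138663118131200+3925495373278097719296000=102339530601744675672576000  T[26][5]=25·2677503356427960382362624+3936561409138663118131200=70874145319837672677196800  T[26][6]=25·1323714091579185857760000+2677503356427960382362624=35770355645907606826362624
row 27: T[27][4]=26·102339530601744675672576000+100480171548351161548800000=2761307967193712729035776000  T[27][5]=26·70874145319837672677196800+102339530601744675672576000=1945067308917524165279692800  T[27][6]=26·35770355645907606826362624+70874145319837672677196800=1000903392113435450162625024
Read c(27,4) = 2761307967193712729035776000, c(27,5) = 1945067308917524165279692800, c(27,6) = 1000903392113435450162625024.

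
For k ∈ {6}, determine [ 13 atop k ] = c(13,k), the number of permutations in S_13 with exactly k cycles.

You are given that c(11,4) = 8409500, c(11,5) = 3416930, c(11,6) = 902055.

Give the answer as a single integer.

206070150

i=12: T(12,5)=8409500+11·3416930=45995730 | T(12,6)=3416930+11·902055=13339535
i=13: T(13,6)=45995730+12·13339535=206070150
Read c(13,6) = 206070150.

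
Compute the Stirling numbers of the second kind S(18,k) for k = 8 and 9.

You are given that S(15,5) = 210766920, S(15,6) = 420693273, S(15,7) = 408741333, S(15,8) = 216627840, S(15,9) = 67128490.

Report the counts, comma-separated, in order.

row 16: T[16][6]=6·420693273+210766920=2734926558  T[16][7]=7·408741333+420693273=3281882604  T[16][8]=8·216627840+408741333=2141764053  T[16][9]=9·67128490+216627840=820784250
row 17: T[17][7]=7·3281882604+2734926558=25708104786  T[17][8]=8·2141764053+3281882604=20415995028  T[17][9]=9·820784250+2141764053=9528822303
row 18: T[18][8]=8·20415995028+25708104786=189036065010  T[18][9]=9·9528822303+20415995028=106175395755
Read S(18,8) = 189036065010, S(18,9) = 106175395755.

189036065010, 106175395755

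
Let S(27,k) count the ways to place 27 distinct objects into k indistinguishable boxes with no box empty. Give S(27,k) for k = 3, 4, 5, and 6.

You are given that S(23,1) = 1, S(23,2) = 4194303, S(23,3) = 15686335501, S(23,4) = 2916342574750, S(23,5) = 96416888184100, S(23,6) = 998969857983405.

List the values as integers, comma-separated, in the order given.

row 24: T[24][1]=1·1+0=1  T[24][2]=2·4194303+1=8388607  T[24][3]=3·15686335501+4194303=47063200806  T[24][4]=4·2916342574750+15686335501=11681056634501  T[24][5]=5·96416888184100+2916342574750=485000783495250  T[24][6]=6·998969857983405+96416888184100=6090236036084530
row 25: T[25][1]=1·1+0=1  T[25][2]=2·8388607+1=16777215  T[25][3]=3·47063200806+8388607=141197991025  T[25][4]=4·11681056634501+47063200806=46771289738810  T[25][5]=5·485000783495250+11681056634501=2436684974110751  T[25][6]=6·6090236036084530+485000783495250=37026417000002430
row 26: T[26][2]=2·16777215+1=33554431  T[26][3]=3·141197991025+16777215=423610750290  T[26][4]=4·46771289738810+141197991025=187226356946265  T[26][5]=5·2436684974110751+46771289738810=12230196160292565  T[26][6]=6·37026417000002430+2436684974110751=224595186974125331
row 27: T[27][3]=3·423610750290+33554431=1270865805301  T[27][4]=4·187226356946265+423610750290=749329038535350  T[27][5]=5·12230196160292565+187226356946265=61338207158409090  T[27][6]=6·224595186974125331+12230196160292565=1359801318005044551
Read S(27,3) = 1270865805301, S(27,4) = 749329038535350, S(27,5) = 61338207158409090, S(27,6) = 1359801318005044551.

1270865805301, 749329038535350, 61338207158409090, 1359801318005044551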